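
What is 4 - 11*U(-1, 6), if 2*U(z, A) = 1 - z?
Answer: -7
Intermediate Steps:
U(z, A) = ½ - z/2 (U(z, A) = (1 - z)/2 = ½ - z/2)
4 - 11*U(-1, 6) = 4 - 11*(½ - ½*(-1)) = 4 - 11*(½ + ½) = 4 - 11*1 = 4 - 11 = -7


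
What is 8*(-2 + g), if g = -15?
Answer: -136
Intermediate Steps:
8*(-2 + g) = 8*(-2 - 15) = 8*(-17) = -136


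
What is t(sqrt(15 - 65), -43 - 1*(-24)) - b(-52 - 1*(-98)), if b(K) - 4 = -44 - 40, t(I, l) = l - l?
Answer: 80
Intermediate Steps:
t(I, l) = 0
b(K) = -80 (b(K) = 4 + (-44 - 40) = 4 - 84 = -80)
t(sqrt(15 - 65), -43 - 1*(-24)) - b(-52 - 1*(-98)) = 0 - 1*(-80) = 0 + 80 = 80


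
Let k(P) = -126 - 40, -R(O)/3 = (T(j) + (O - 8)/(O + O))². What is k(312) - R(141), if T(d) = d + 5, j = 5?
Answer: 4319881/26508 ≈ 162.97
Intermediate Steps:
T(d) = 5 + d
R(O) = -3*(10 + (-8 + O)/(2*O))² (R(O) = -3*((5 + 5) + (O - 8)/(O + O))² = -3*(10 + (-8 + O)/((2*O)))² = -3*(10 + (-8 + O)*(1/(2*O)))² = -3*(10 + (-8 + O)/(2*O))²)
k(P) = -166
k(312) - R(141) = -166 - (-3)*(-8 + 21*141)²/(4*141²) = -166 - (-3)*(-8 + 2961)²/(4*19881) = -166 - (-3)*2953²/(4*19881) = -166 - (-3)*8720209/(4*19881) = -166 - 1*(-8720209/26508) = -166 + 8720209/26508 = 4319881/26508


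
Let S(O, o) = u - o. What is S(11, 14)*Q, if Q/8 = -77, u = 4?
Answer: 6160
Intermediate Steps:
Q = -616 (Q = 8*(-77) = -616)
S(O, o) = 4 - o
S(11, 14)*Q = (4 - 1*14)*(-616) = (4 - 14)*(-616) = -10*(-616) = 6160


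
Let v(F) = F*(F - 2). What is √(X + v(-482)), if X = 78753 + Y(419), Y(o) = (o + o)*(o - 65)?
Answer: √608693 ≈ 780.19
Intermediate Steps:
Y(o) = 2*o*(-65 + o) (Y(o) = (2*o)*(-65 + o) = 2*o*(-65 + o))
v(F) = F*(-2 + F)
X = 375405 (X = 78753 + 2*419*(-65 + 419) = 78753 + 2*419*354 = 78753 + 296652 = 375405)
√(X + v(-482)) = √(375405 - 482*(-2 - 482)) = √(375405 - 482*(-484)) = √(375405 + 233288) = √608693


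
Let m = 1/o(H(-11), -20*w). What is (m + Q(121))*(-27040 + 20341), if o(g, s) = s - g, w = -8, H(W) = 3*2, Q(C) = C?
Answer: -1621245/2 ≈ -8.1062e+5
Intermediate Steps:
H(W) = 6
m = 1/154 (m = 1/(-20*(-8) - 1*6) = 1/(160 - 6) = 1/154 ≈ 0.0064935)
(m + Q(121))*(-27040 + 20341) = (1/154 + 121)*(-27040 + 20341) = (18635/154)*(-6699) = -1621245/2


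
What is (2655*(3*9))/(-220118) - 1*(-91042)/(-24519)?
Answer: -21797627471/5397073242 ≈ -4.0388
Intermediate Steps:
(2655*(3*9))/(-220118) - 1*(-91042)/(-24519) = (2655*27)*(-1/220118) + 91042*(-1/24519) = 71685*(-1/220118) - 91042/24519 = -71685/220118 - 91042/24519 = -21797627471/5397073242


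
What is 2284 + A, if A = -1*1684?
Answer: 600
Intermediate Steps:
A = -1684
2284 + A = 2284 - 1684 = 600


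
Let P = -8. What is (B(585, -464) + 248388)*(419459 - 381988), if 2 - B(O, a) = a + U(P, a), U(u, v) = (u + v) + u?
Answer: 9342794314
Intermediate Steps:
U(u, v) = v + 2*u
B(O, a) = 18 - 2*a (B(O, a) = 2 - (a + (a + 2*(-8))) = 2 - (a + (a - 16)) = 2 - (a + (-16 + a)) = 2 - (-16 + 2*a) = 2 + (16 - 2*a) = 18 - 2*a)
(B(585, -464) + 248388)*(419459 - 381988) = ((18 - 2*(-464)) + 248388)*(419459 - 381988) = ((18 + 928) + 248388)*37471 = (946 + 248388)*37471 = 249334*37471 = 9342794314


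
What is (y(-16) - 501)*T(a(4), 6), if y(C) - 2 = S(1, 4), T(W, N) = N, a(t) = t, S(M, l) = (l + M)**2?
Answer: -2844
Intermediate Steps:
S(M, l) = (M + l)**2
y(C) = 27 (y(C) = 2 + (1 + 4)**2 = 2 + 5**2 = 2 + 25 = 27)
(y(-16) - 501)*T(a(4), 6) = (27 - 501)*6 = -474*6 = -2844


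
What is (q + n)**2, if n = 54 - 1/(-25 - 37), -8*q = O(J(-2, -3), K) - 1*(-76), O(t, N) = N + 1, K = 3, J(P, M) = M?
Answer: 7447441/3844 ≈ 1937.4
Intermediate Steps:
O(t, N) = 1 + N
q = -10 (q = -((1 + 3) - 1*(-76))/8 = -(4 + 76)/8 = -1/8*80 = -10)
n = 3349/62 (n = 54 - 1/(-62) = 54 - 1*(-1/62) = 54 + 1/62 = 3349/62 ≈ 54.016)
(q + n)**2 = (-10 + 3349/62)**2 = (2729/62)**2 = 7447441/3844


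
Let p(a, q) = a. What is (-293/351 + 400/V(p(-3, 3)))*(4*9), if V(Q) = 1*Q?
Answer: -188372/39 ≈ -4830.1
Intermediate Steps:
V(Q) = Q
(-293/351 + 400/V(p(-3, 3)))*(4*9) = (-293/351 + 400/(-3))*(4*9) = (-293*1/351 + 400*(-1/3))*36 = (-293/351 - 400/3)*36 = -47093/351*36 = -188372/39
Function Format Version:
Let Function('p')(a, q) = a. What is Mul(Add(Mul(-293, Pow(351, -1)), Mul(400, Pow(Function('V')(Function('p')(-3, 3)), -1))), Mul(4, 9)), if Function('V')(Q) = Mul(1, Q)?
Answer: Rational(-188372, 39) ≈ -4830.1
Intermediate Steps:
Function('V')(Q) = Q
Mul(Add(Mul(-293, Pow(351, -1)), Mul(400, Pow(Function('V')(Function('p')(-3, 3)), -1))), Mul(4, 9)) = Mul(Add(Mul(-293, Pow(351, -1)), Mul(400, Pow(-3, -1))), Mul(4, 9)) = Mul(Add(Mul(-293, Rational(1, 351)), Mul(400, Rational(-1, 3))), 36) = Mul(Add(Rational(-293, 351), Rational(-400, 3)), 36) = Mul(Rational(-47093, 351), 36) = Rational(-188372, 39)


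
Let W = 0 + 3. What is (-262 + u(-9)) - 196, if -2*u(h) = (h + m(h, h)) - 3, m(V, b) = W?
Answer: -907/2 ≈ -453.50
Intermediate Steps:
W = 3
m(V, b) = 3
u(h) = -h/2 (u(h) = -((h + 3) - 3)/2 = -((3 + h) - 3)/2 = -h/2)
(-262 + u(-9)) - 196 = (-262 - 1/2*(-9)) - 196 = (-262 + 9/2) - 196 = -515/2 - 196 = -907/2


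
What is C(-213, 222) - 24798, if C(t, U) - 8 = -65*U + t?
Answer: -39433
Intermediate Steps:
C(t, U) = 8 + t - 65*U (C(t, U) = 8 + (-65*U + t) = 8 + (t - 65*U) = 8 + t - 65*U)
C(-213, 222) - 24798 = (8 - 213 - 65*222) - 24798 = (8 - 213 - 14430) - 24798 = -14635 - 24798 = -39433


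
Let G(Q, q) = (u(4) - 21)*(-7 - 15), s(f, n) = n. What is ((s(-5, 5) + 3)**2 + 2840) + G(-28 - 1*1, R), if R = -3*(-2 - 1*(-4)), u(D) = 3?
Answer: 3300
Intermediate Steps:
R = -6 (R = -3*(-2 + 4) = -3*2 = -6)
G(Q, q) = 396 (G(Q, q) = (3 - 21)*(-7 - 15) = -18*(-22) = 396)
((s(-5, 5) + 3)**2 + 2840) + G(-28 - 1*1, R) = ((5 + 3)**2 + 2840) + 396 = (8**2 + 2840) + 396 = (64 + 2840) + 396 = 2904 + 396 = 3300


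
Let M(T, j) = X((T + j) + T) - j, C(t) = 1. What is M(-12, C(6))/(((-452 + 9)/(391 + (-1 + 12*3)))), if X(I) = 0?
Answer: 426/443 ≈ 0.96163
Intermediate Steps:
M(T, j) = -j (M(T, j) = 0 - j = -j)
M(-12, C(6))/(((-452 + 9)/(391 + (-1 + 12*3)))) = (-1*1)/(((-452 + 9)/(391 + (-1 + 12*3)))) = -1/((-443/(391 + (-1 + 36)))) = -1/((-443/(391 + 35))) = -1/((-443/426)) = -1/((-443*1/426)) = -1/(-443/426) = -1*(-426/443) = 426/443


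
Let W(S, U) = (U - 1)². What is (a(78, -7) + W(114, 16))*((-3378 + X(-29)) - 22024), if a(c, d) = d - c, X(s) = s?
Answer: -3560340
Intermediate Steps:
W(S, U) = (-1 + U)²
(a(78, -7) + W(114, 16))*((-3378 + X(-29)) - 22024) = ((-7 - 1*78) + (-1 + 16)²)*((-3378 - 29) - 22024) = ((-7 - 78) + 15²)*(-3407 - 22024) = (-85 + 225)*(-25431) = 140*(-25431) = -3560340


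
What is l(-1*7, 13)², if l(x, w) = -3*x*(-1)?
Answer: 441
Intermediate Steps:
l(x, w) = 3*x
l(-1*7, 13)² = (3*(-1*7))² = (3*(-7))² = (-21)² = 441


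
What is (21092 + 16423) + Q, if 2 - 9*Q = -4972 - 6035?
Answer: 348644/9 ≈ 38738.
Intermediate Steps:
Q = 11009/9 (Q = 2/9 - (-4972 - 6035)/9 = 2/9 - 1/9*(-11007) = 2/9 + 1223 = 11009/9 ≈ 1223.2)
(21092 + 16423) + Q = (21092 + 16423) + 11009/9 = 37515 + 11009/9 = 348644/9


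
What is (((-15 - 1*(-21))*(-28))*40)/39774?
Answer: -160/947 ≈ -0.16895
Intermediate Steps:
(((-15 - 1*(-21))*(-28))*40)/39774 = (((-15 + 21)*(-28))*40)*(1/39774) = ((6*(-28))*40)*(1/39774) = -168*40*(1/39774) = -6720*1/39774 = -160/947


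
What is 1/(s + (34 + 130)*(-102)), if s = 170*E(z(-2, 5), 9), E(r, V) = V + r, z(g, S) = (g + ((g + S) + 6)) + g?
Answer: -1/14348 ≈ -6.9696e-5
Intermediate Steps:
z(g, S) = 6 + S + 3*g (z(g, S) = (g + ((S + g) + 6)) + g = (g + (6 + S + g)) + g = (6 + S + 2*g) + g = 6 + S + 3*g)
s = 2380 (s = 170*(9 + (6 + 5 + 3*(-2))) = 170*(9 + (6 + 5 - 6)) = 170*(9 + 5) = 170*14 = 2380)
1/(s + (34 + 130)*(-102)) = 1/(2380 + (34 + 130)*(-102)) = 1/(2380 + 164*(-102)) = 1/(2380 - 16728) = 1/(-14348) = -1/14348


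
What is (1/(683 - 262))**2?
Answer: 1/177241 ≈ 5.6420e-6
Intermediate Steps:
(1/(683 - 262))**2 = (1/421)**2 = 1/177241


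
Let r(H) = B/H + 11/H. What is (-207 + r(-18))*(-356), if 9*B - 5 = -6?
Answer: 5986496/81 ≈ 73907.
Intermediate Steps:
B = -⅑ (B = 5/9 + (⅑)*(-6) = 5/9 - ⅔ = -⅑ ≈ -0.11111)
r(H) = 98/(9*H) (r(H) = -1/(9*H) + 11/H = 98/(9*H))
(-207 + r(-18))*(-356) = (-207 + (98/9)/(-18))*(-356) = (-207 + (98/9)*(-1/18))*(-356) = (-207 - 49/81)*(-356) = -16816/81*(-356) = 5986496/81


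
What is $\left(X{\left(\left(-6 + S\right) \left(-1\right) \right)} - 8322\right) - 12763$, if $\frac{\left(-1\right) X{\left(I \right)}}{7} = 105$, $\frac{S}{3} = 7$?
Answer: $-21820$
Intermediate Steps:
$S = 21$ ($S = 3 \cdot 7 = 21$)
$X{\left(I \right)} = -735$ ($X{\left(I \right)} = \left(-7\right) 105 = -735$)
$\left(X{\left(\left(-6 + S\right) \left(-1\right) \right)} - 8322\right) - 12763 = \left(-735 - 8322\right) - 12763 = -9057 - 12763 = -21820$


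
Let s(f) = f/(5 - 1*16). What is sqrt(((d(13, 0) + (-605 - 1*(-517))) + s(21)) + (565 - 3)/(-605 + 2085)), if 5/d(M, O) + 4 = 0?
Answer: 4*I*sqrt(23496110)/2035 ≈ 9.5278*I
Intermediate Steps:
d(M, O) = -5/4 (d(M, O) = 5/(-4 + 0) = 5/(-4) = 5*(-1/4) = -5/4)
s(f) = -f/11 (s(f) = f/(5 - 16) = f/(-11) = f*(-1/11) = -f/11)
sqrt(((d(13, 0) + (-605 - 1*(-517))) + s(21)) + (565 - 3)/(-605 + 2085)) = sqrt(((-5/4 + (-605 - 1*(-517))) - 1/11*21) + (565 - 3)/(-605 + 2085)) = sqrt(((-5/4 + (-605 + 517)) - 21/11) + 562/1480) = sqrt(((-5/4 - 88) - 21/11) + 562*(1/1480)) = sqrt((-357/4 - 21/11) + 281/740) = sqrt(-4011/44 + 281/740) = sqrt(-184736/2035) = 4*I*sqrt(23496110)/2035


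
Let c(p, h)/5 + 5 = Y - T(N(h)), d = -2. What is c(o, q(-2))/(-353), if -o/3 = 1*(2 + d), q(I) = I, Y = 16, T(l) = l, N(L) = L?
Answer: -65/353 ≈ -0.18414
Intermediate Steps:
o = 0 (o = -3*(2 - 2) = -3*0 = 0)
c(p, h) = 55 - 5*h (c(p, h) = -25 + 5*(16 - h) = -25 + (80 - 5*h) = 55 - 5*h)
c(o, q(-2))/(-353) = (55 - 5*(-2))/(-353) = (55 + 10)*(-1/353) = 65*(-1/353) = -65/353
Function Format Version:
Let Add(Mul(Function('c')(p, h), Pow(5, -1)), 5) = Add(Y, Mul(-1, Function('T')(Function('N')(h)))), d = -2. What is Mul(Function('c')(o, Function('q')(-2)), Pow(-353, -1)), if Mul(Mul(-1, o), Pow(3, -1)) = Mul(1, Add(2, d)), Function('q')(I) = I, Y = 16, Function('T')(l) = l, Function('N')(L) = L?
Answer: Rational(-65, 353) ≈ -0.18414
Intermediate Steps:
o = 0 (o = Mul(-3, Mul(1, Add(2, -2))) = Mul(-3, Mul(1, 0)) = Mul(-3, 0) = 0)
Function('c')(p, h) = Add(55, Mul(-5, h)) (Function('c')(p, h) = Add(-25, Mul(5, Add(16, Mul(-1, h)))) = Add(-25, Add(80, Mul(-5, h))) = Add(55, Mul(-5, h)))
Mul(Function('c')(o, Function('q')(-2)), Pow(-353, -1)) = Mul(Add(55, Mul(-5, -2)), Pow(-353, -1)) = Mul(Add(55, 10), Rational(-1, 353)) = Mul(65, Rational(-1, 353)) = Rational(-65, 353)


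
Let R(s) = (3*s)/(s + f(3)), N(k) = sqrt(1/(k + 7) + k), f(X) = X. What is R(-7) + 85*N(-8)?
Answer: 21/4 + 255*I ≈ 5.25 + 255.0*I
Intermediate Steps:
N(k) = sqrt(k + 1/(7 + k)) (N(k) = sqrt(1/(7 + k) + k) = sqrt(k + 1/(7 + k)))
R(s) = 3*s/(3 + s) (R(s) = (3*s)/(s + 3) = (3*s)/(3 + s) = 3*s/(3 + s))
R(-7) + 85*N(-8) = 3*(-7)/(3 - 7) + 85*sqrt((1 - 8*(7 - 8))/(7 - 8)) = 3*(-7)/(-4) + 85*sqrt((1 - 8*(-1))/(-1)) = 3*(-7)*(-1/4) + 85*sqrt(-(1 + 8)) = 21/4 + 85*sqrt(-1*9) = 21/4 + 85*sqrt(-9) = 21/4 + 85*(3*I) = 21/4 + 255*I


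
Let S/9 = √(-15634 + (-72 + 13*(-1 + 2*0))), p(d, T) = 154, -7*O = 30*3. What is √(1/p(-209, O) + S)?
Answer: √(154 + 213444*I*√15719)/154 ≈ 23.753 + 23.753*I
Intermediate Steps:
O = -90/7 (O = -30*3/7 = -⅐*90 = -90/7 ≈ -12.857)
S = 9*I*√15719 (S = 9*√(-15634 + (-72 + 13*(-1 + 2*0))) = 9*√(-15634 + (-72 + 13*(-1 + 0))) = 9*√(-15634 + (-72 + 13*(-1))) = 9*√(-15634 + (-72 - 13)) = 9*√(-15634 - 85) = 9*√(-15719) = 9*(I*√15719) = 9*I*√15719 ≈ 1128.4*I)
√(1/p(-209, O) + S) = √(1/154 + 9*I*√15719)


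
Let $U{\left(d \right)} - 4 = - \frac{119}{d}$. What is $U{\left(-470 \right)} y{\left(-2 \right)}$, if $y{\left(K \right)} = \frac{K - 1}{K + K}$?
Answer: $\frac{5997}{1880} \approx 3.1899$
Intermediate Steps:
$y{\left(K \right)} = \frac{-1 + K}{2 K}$
$U{\left(d \right)} = 4 - \frac{119}{d}$
$U{\left(-470 \right)} y{\left(-2 \right)} = \left(4 - \frac{119}{-470}\right) \frac{-1 - 2}{2 \left(-2\right)} = \left(4 - - \frac{119}{470}\right) \frac{1}{2} \left(- \frac{1}{2}\right) \left(-3\right) = \left(4 + \frac{119}{470}\right) \frac{3}{4} = \frac{1999}{470} \cdot \frac{3}{4} = \frac{5997}{1880}$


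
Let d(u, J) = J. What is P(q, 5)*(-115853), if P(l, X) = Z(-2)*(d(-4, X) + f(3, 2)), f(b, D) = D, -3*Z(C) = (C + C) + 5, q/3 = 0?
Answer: 810971/3 ≈ 2.7032e+5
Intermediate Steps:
q = 0 (q = 3*0 = 0)
Z(C) = -5/3 - 2*C/3 (Z(C) = -((C + C) + 5)/3 = -(2*C + 5)/3 = -(5 + 2*C)/3 = -5/3 - 2*C/3)
P(l, X) = -2/3 - X/3 (P(l, X) = (-5/3 - 2/3*(-2))*(X + 2) = (-5/3 + 4/3)*(2 + X) = -(2 + X)/3 = -2/3 - X/3)
P(q, 5)*(-115853) = (-2/3 - 1/3*5)*(-115853) = (-2/3 - 5/3)*(-115853) = -7/3*(-115853) = 810971/3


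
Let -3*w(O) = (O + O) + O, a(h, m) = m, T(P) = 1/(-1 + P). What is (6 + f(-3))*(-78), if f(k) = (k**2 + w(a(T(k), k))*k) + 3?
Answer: -702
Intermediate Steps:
w(O) = -O (w(O) = -((O + O) + O)/3 = -(2*O + O)/3 = -O)
f(k) = 3 (f(k) = (k**2 + (-k)*k) + 3 = (k**2 - k**2) + 3 = 0 + 3 = 3)
(6 + f(-3))*(-78) = (6 + 3)*(-78) = 9*(-78) = -702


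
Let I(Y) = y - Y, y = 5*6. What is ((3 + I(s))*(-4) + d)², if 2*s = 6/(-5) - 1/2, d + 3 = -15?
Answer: 588289/25 ≈ 23532.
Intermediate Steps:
d = -18 (d = -3 - 15 = -18)
s = -17/20 (s = (6/(-5) - 1/2)/2 = (6*(-⅕) - 1*½)/2 = (-6/5 - ½)/2 = (½)*(-17/10) = -17/20 ≈ -0.85000)
y = 30
I(Y) = 30 - Y
((3 + I(s))*(-4) + d)² = ((3 + (30 - 1*(-17/20)))*(-4) - 18)² = ((3 + (30 + 17/20))*(-4) - 18)² = ((3 + 617/20)*(-4) - 18)² = ((677/20)*(-4) - 18)² = (-677/5 - 18)² = (-767/5)² = 588289/25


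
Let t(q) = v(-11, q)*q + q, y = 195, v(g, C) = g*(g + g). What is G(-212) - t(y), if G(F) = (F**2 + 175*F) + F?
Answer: -39753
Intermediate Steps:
G(F) = F**2 + 176*F
v(g, C) = 2*g**2 (v(g, C) = g*(2*g) = 2*g**2)
t(q) = 243*q (t(q) = (2*(-11)**2)*q + q = (2*121)*q + q = 242*q + q = 243*q)
G(-212) - t(y) = -212*(176 - 212) - 243*195 = -212*(-36) - 1*47385 = 7632 - 47385 = -39753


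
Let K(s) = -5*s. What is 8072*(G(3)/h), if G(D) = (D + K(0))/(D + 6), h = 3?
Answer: 8072/9 ≈ 896.89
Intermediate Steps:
G(D) = D/(6 + D) (G(D) = (D - 5*0)/(D + 6) = (D + 0)/(6 + D) = D/(6 + D))
8072*(G(3)/h) = 8072*((3/(6 + 3))/3) = 8072*((3/9)*(⅓)) = 8072*((3*(⅑))*(⅓)) = 8072*((⅓)*(⅓)) = 8072*(⅑) = 8072/9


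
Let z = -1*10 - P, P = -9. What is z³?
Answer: -1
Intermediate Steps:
z = -1 (z = -1*10 - 1*(-9) = -10 + 9 = -1)
z³ = (-1)³ = -1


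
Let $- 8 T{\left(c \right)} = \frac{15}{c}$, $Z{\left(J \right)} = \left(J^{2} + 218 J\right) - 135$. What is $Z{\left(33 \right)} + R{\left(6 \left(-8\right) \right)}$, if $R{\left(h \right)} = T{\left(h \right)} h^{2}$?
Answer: $8238$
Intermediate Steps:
$Z{\left(J \right)} = -135 + J^{2} + 218 J$
$T{\left(c \right)} = - \frac{15}{8 c}$ ($T{\left(c \right)} = - \frac{15 \frac{1}{c}}{8} = - \frac{15}{8 c}$)
$R{\left(h \right)} = - \frac{15 h}{8}$ ($R{\left(h \right)} = - \frac{15}{8 h} h^{2} = - \frac{15 h}{8}$)
$Z{\left(33 \right)} + R{\left(6 \left(-8\right) \right)} = \left(-135 + 33^{2} + 218 \cdot 33\right) - \frac{15 \cdot 6 \left(-8\right)}{8} = \left(-135 + 1089 + 7194\right) - -90 = 8148 + 90 = 8238$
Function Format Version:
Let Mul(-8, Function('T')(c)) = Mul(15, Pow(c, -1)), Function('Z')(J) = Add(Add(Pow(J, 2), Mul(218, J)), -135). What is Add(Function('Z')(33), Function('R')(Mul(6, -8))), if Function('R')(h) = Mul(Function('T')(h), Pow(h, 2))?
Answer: 8238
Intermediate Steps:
Function('Z')(J) = Add(-135, Pow(J, 2), Mul(218, J))
Function('T')(c) = Mul(Rational(-15, 8), Pow(c, -1)) (Function('T')(c) = Mul(Rational(-1, 8), Mul(15, Pow(c, -1))) = Mul(Rational(-15, 8), Pow(c, -1)))
Function('R')(h) = Mul(Rational(-15, 8), h) (Function('R')(h) = Mul(Mul(Rational(-15, 8), Pow(h, -1)), Pow(h, 2)) = Mul(Rational(-15, 8), h))
Add(Function('Z')(33), Function('R')(Mul(6, -8))) = Add(Add(-135, Pow(33, 2), Mul(218, 33)), Mul(Rational(-15, 8), Mul(6, -8))) = Add(Add(-135, 1089, 7194), Mul(Rational(-15, 8), -48)) = Add(8148, 90) = 8238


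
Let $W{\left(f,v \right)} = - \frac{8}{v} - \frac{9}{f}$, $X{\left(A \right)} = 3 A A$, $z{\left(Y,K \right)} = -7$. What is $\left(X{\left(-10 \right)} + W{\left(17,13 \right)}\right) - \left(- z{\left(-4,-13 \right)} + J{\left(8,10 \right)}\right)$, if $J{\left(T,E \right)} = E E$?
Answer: $\frac{42400}{221} \approx 191.86$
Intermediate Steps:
$J{\left(T,E \right)} = E^{2}$
$X{\left(A \right)} = 3 A^{2}$
$W{\left(f,v \right)} = - \frac{9}{f} - \frac{8}{v}$
$\left(X{\left(-10 \right)} + W{\left(17,13 \right)}\right) - \left(- z{\left(-4,-13 \right)} + J{\left(8,10 \right)}\right) = \left(3 \left(-10\right)^{2} - \left(\frac{8}{13} + \frac{9}{17}\right)\right) - 107 = \left(3 \cdot 100 - \frac{253}{221}\right) - 107 = \left(300 - \frac{253}{221}\right) - 107 = \frac{66047}{221} - 107 = \frac{42400}{221}$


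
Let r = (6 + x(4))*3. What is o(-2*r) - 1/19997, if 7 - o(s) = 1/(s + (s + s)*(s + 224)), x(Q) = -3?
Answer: 1040616449/148657698 ≈ 7.0001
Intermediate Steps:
r = 9 (r = (6 - 3)*3 = 3*3 = 9)
o(s) = 7 - 1/(s + 2*s*(224 + s)) (o(s) = 7 - 1/(s + (s + s)*(s + 224)) = 7 - 1/(s + (2*s)*(224 + s)) = 7 - 1/(s + 2*s*(224 + s)))
o(-2*r) - 1/19997 = (-1 + 14*(-2*9)² + 3143*(-2*9))/(((-2*9))*(449 + 2*(-2*9))) - 1/19997 = (-1 + 14*(-18)² + 3143*(-18))/((-18)*(449 + 2*(-18))) - 1*1/19997 = -(-1 + 14*324 - 56574)/(18*(449 - 36)) - 1/19997 = -1/18*(-1 + 4536 - 56574)/413 - 1/19997 = -1/18*1/413*(-52039) - 1/19997 = 52039/7434 - 1/19997 = 1040616449/148657698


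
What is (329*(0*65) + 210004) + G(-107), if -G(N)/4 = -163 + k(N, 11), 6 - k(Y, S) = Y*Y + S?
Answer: 256472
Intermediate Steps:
k(Y, S) = 6 - S - Y² (k(Y, S) = 6 - (Y*Y + S) = 6 - (Y² + S) = 6 - (S + Y²) = 6 + (-S - Y²) = 6 - S - Y²)
G(N) = 672 + 4*N² (G(N) = -4*(-163 + (6 - 1*11 - N²)) = -4*(-163 + (6 - 11 - N²)) = -4*(-163 + (-5 - N²)) = -4*(-168 - N²) = 672 + 4*N²)
(329*(0*65) + 210004) + G(-107) = (329*(0*65) + 210004) + (672 + 4*(-107)²) = (329*0 + 210004) + (672 + 4*11449) = (0 + 210004) + (672 + 45796) = 210004 + 46468 = 256472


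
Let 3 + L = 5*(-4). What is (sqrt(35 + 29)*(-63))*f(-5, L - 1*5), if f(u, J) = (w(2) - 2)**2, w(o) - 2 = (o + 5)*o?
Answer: -98784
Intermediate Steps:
w(o) = 2 + o*(5 + o) (w(o) = 2 + (o + 5)*o = 2 + (5 + o)*o = 2 + o*(5 + o))
L = -23 (L = -3 + 5*(-4) = -3 - 20 = -23)
f(u, J) = 196 (f(u, J) = ((2 + 2**2 + 5*2) - 2)**2 = ((2 + 4 + 10) - 2)**2 = (16 - 2)**2 = 14**2 = 196)
(sqrt(35 + 29)*(-63))*f(-5, L - 1*5) = (sqrt(35 + 29)*(-63))*196 = (sqrt(64)*(-63))*196 = (8*(-63))*196 = -504*196 = -98784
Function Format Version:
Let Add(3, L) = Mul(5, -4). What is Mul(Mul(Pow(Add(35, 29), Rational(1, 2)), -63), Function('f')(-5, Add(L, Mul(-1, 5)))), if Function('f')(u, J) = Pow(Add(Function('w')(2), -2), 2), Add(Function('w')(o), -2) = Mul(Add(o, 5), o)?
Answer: -98784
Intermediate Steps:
Function('w')(o) = Add(2, Mul(o, Add(5, o))) (Function('w')(o) = Add(2, Mul(Add(o, 5), o)) = Add(2, Mul(Add(5, o), o)) = Add(2, Mul(o, Add(5, o))))
L = -23 (L = Add(-3, Mul(5, -4)) = Add(-3, -20) = -23)
Function('f')(u, J) = 196 (Function('f')(u, J) = Pow(Add(Add(2, Pow(2, 2), Mul(5, 2)), -2), 2) = Pow(Add(Add(2, 4, 10), -2), 2) = Pow(Add(16, -2), 2) = Pow(14, 2) = 196)
Mul(Mul(Pow(Add(35, 29), Rational(1, 2)), -63), Function('f')(-5, Add(L, Mul(-1, 5)))) = Mul(Mul(Pow(Add(35, 29), Rational(1, 2)), -63), 196) = Mul(Mul(Pow(64, Rational(1, 2)), -63), 196) = Mul(Mul(8, -63), 196) = Mul(-504, 196) = -98784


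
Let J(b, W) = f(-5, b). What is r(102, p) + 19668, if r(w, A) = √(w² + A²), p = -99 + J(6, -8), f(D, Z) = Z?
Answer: 19668 + 3*√2117 ≈ 19806.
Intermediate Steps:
J(b, W) = b
p = -93 (p = -99 + 6 = -93)
r(w, A) = √(A² + w²)
r(102, p) + 19668 = √((-93)² + 102²) + 19668 = √(8649 + 10404) + 19668 = √19053 + 19668 = 3*√2117 + 19668 = 19668 + 3*√2117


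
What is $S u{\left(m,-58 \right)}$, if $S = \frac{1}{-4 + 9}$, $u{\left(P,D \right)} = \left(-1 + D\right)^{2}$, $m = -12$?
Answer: $\frac{3481}{5} \approx 696.2$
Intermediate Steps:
$S = \frac{1}{5} \approx 0.2$
$S u{\left(m,-58 \right)} = \frac{\left(-1 - 58\right)^{2}}{5} = \frac{\left(-59\right)^{2}}{5} = \frac{1}{5} \cdot 3481 = \frac{3481}{5}$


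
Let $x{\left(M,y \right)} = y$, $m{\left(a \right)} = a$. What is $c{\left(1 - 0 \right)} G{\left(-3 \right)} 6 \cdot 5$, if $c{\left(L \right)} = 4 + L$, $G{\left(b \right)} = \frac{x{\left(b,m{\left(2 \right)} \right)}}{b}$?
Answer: $-100$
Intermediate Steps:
$G{\left(b \right)} = \frac{2}{b}$
$c{\left(1 - 0 \right)} G{\left(-3 \right)} 6 \cdot 5 = \left(4 + \left(1 - 0\right)\right) \frac{2}{-3} \cdot 6 \cdot 5 = \left(4 + \left(1 + 0\right)\right) 2 \left(- \frac{1}{3}\right) 30 = \left(4 + 1\right) \left(- \frac{2}{3}\right) 30 = 5 \left(- \frac{2}{3}\right) 30 = \left(- \frac{10}{3}\right) 30 = -100$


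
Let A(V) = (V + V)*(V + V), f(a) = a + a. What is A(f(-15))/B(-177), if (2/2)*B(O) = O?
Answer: -1200/59 ≈ -20.339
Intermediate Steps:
B(O) = O
f(a) = 2*a
A(V) = 4*V² (A(V) = (2*V)*(2*V) = 4*V²)
A(f(-15))/B(-177) = (4*(2*(-15))²)/(-177) = (4*(-30)²)*(-1/177) = (4*900)*(-1/177) = 3600*(-1/177) = -1200/59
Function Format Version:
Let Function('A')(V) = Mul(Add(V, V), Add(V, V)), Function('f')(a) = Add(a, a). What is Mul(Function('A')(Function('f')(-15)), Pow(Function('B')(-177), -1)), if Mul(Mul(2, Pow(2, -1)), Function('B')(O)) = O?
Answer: Rational(-1200, 59) ≈ -20.339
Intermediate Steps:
Function('B')(O) = O
Function('f')(a) = Mul(2, a)
Function('A')(V) = Mul(4, Pow(V, 2)) (Function('A')(V) = Mul(Mul(2, V), Mul(2, V)) = Mul(4, Pow(V, 2)))
Mul(Function('A')(Function('f')(-15)), Pow(Function('B')(-177), -1)) = Mul(Mul(4, Pow(Mul(2, -15), 2)), Pow(-177, -1)) = Mul(Mul(4, Pow(-30, 2)), Rational(-1, 177)) = Mul(Mul(4, 900), Rational(-1, 177)) = Mul(3600, Rational(-1, 177)) = Rational(-1200, 59)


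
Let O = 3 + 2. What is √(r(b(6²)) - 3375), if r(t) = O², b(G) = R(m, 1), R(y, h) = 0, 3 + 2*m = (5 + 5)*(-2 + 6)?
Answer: 5*I*√134 ≈ 57.879*I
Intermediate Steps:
m = 37/2 (m = -3/2 + ((5 + 5)*(-2 + 6))/2 = -3/2 + (10*4)/2 = -3/2 + (½)*40 = -3/2 + 20 = 37/2 ≈ 18.500)
O = 5
b(G) = 0
r(t) = 25 (r(t) = 5² = 25)
√(r(b(6²)) - 3375) = √(25 - 3375) = √(-3350) = 5*I*√134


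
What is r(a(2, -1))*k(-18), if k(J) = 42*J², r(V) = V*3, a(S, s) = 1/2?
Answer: 20412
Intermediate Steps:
a(S, s) = ½
r(V) = 3*V
r(a(2, -1))*k(-18) = (3*(½))*(42*(-18)²) = 3*(42*324)/2 = (3/2)*13608 = 20412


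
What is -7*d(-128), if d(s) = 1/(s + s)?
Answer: 7/256 ≈ 0.027344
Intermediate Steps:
d(s) = 1/(2*s)
-7*d(-128) = -7/(2*(-128)) = -7*(-1)/(2*128) = -7*(-1/256) = 7/256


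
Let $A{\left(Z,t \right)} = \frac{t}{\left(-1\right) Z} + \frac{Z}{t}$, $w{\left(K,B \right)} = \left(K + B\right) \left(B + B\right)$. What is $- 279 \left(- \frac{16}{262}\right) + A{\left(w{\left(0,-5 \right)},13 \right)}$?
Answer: $\frac{1756161}{85150} \approx 20.624$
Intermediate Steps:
$w{\left(K,B \right)} = 2 B \left(B + K\right)$ ($w{\left(K,B \right)} = \left(B + K\right) 2 B = 2 B \left(B + K\right)$)
$A{\left(Z,t \right)} = \frac{Z}{t} - \frac{t}{Z}$ ($A{\left(Z,t \right)} = t \left(- \frac{1}{Z}\right) + \frac{Z}{t} = - \frac{t}{Z} + \frac{Z}{t} = \frac{Z}{t} - \frac{t}{Z}$)
$- 279 \left(- \frac{16}{262}\right) + A{\left(w{\left(0,-5 \right)},13 \right)} = - 279 \left(- \frac{16}{262}\right) - \left(13 \left(- \frac{1}{10 \left(-5 + 0\right)}\right) - \frac{2 \left(-5\right) \left(-5 + 0\right)}{13}\right) = - 279 \left(\left(-16\right) \frac{1}{262}\right) + \left(2 \left(-5\right) \left(-5\right) \frac{1}{13} - \frac{13}{2 \left(-5\right) \left(-5\right)}\right) = \left(-279\right) \left(- \frac{8}{131}\right) + \left(50 \cdot \frac{1}{13} - \frac{13}{50}\right) = \frac{2232}{131} + \left(\frac{50}{13} - 13 \cdot \frac{1}{50}\right) = \frac{2232}{131} + \left(\frac{50}{13} - \frac{13}{50}\right) = \frac{2232}{131} + \frac{2331}{650} = \frac{1756161}{85150}$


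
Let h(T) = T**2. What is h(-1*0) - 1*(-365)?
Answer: 365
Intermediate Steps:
h(-1*0) - 1*(-365) = (-1*0)**2 - 1*(-365) = 0**2 + 365 = 0 + 365 = 365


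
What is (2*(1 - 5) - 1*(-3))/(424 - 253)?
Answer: -5/171 ≈ -0.029240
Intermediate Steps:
(2*(1 - 5) - 1*(-3))/(424 - 253) = (2*(-4) + 3)/171 = (-8 + 3)*(1/171) = -5*1/171 = -5/171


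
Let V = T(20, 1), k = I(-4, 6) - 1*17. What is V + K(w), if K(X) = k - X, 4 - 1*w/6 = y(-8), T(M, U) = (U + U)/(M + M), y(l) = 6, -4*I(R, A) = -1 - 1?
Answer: -89/20 ≈ -4.4500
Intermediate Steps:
I(R, A) = ½ (I(R, A) = -(-1 - 1)/4 = -¼*(-2) = ½)
k = -33/2 (k = ½ - 1*17 = ½ - 17 = -33/2 ≈ -16.500)
T(M, U) = U/M (T(M, U) = (2*U)/((2*M)) = (2*U)*(1/(2*M)) = U/M)
w = -12 (w = 24 - 6*6 = 24 - 36 = -12)
V = 1/20 ≈ 0.050000
K(X) = -33/2 - X
V + K(w) = 1/20 + (-33/2 - 1*(-12)) = 1/20 + (-33/2 + 12) = 1/20 - 9/2 = -89/20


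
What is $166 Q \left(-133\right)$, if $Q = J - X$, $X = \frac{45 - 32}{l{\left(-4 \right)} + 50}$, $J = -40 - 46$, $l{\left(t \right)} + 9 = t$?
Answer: $\frac{70539210}{37} \approx 1.9065 \cdot 10^{6}$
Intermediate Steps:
$l{\left(t \right)} = -9 + t$
$J = -86$
$X = \frac{13}{37}$ ($X = \frac{45 - 32}{\left(-9 - 4\right) + 50} = \frac{13}{-13 + 50} = \frac{13}{37} \approx 0.35135$)
$Q = - \frac{3195}{37}$ ($Q = -86 - \frac{13}{37} = - \frac{3195}{37} \approx -86.351$)
$166 Q \left(-133\right) = 166 \left(- \frac{3195}{37}\right) \left(-133\right) = \left(- \frac{530370}{37}\right) \left(-133\right) = \frac{70539210}{37}$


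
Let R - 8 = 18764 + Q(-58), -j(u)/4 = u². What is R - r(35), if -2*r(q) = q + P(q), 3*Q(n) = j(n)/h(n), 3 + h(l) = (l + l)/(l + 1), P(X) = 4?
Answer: 2578393/110 ≈ 23440.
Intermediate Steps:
j(u) = -4*u²
h(l) = -3 + 2*l/(1 + l) (h(l) = -3 + (l + l)/(l + 1) = -3 + (2*l)/(1 + l) = -3 + 2*l/(1 + l))
Q(n) = -4*n²*(1 + n)/(3*(-3 - n)) (Q(n) = ((-4*n²)/(((-3 - n)/(1 + n))))/3 = ((-4*n²)*((1 + n)/(-3 - n)))/3 = (-4*n²*(1 + n)/(-3 - n))/3 = -4*n²*(1 + n)/(3*(-3 - n)))
R = 1288124/55 (R = 8 + (18764 + (4/3)*(-58)²*(1 - 58)/(3 - 58)) = 8 + (18764 + (4/3)*3364*(-57)/(-55)) = 8 + (18764 + (4/3)*3364*(-1/55)*(-57)) = 8 + (18764 + 255664/55) = 8 + 1287684/55 = 1288124/55 ≈ 23420.)
r(q) = -2 - q/2 (r(q) = -(q + 4)/2 = -(4 + q)/2 = -2 - q/2)
R - r(35) = 1288124/55 - (-2 - ½*35) = 1288124/55 - (-2 - 35/2) = 1288124/55 - 1*(-39/2) = 1288124/55 + 39/2 = 2578393/110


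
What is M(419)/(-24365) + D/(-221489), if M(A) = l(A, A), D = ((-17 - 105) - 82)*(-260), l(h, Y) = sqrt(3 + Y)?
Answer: -53040/221489 - sqrt(422)/24365 ≈ -0.24031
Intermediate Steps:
D = 53040 (D = (-122 - 82)*(-260) = -204*(-260) = 53040)
M(A) = sqrt(3 + A)
M(419)/(-24365) + D/(-221489) = sqrt(3 + 419)/(-24365) + 53040/(-221489) = sqrt(422)*(-1/24365) + 53040*(-1/221489) = -sqrt(422)/24365 - 53040/221489 = -53040/221489 - sqrt(422)/24365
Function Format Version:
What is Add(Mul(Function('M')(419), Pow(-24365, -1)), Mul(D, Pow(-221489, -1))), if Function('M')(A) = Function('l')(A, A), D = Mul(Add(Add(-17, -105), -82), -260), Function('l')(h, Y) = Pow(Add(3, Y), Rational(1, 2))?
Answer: Add(Rational(-53040, 221489), Mul(Rational(-1, 24365), Pow(422, Rational(1, 2)))) ≈ -0.24031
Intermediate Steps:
D = 53040 (D = Mul(Add(-122, -82), -260) = Mul(-204, -260) = 53040)
Function('M')(A) = Pow(Add(3, A), Rational(1, 2))
Add(Mul(Function('M')(419), Pow(-24365, -1)), Mul(D, Pow(-221489, -1))) = Add(Mul(Pow(Add(3, 419), Rational(1, 2)), Pow(-24365, -1)), Mul(53040, Pow(-221489, -1))) = Add(Mul(Pow(422, Rational(1, 2)), Rational(-1, 24365)), Mul(53040, Rational(-1, 221489))) = Add(Mul(Rational(-1, 24365), Pow(422, Rational(1, 2))), Rational(-53040, 221489)) = Add(Rational(-53040, 221489), Mul(Rational(-1, 24365), Pow(422, Rational(1, 2))))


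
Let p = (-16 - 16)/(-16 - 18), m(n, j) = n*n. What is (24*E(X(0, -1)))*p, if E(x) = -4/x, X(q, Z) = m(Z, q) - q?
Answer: -1536/17 ≈ -90.353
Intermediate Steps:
m(n, j) = n**2
X(q, Z) = Z**2 - q
p = 16/17 (p = -32/(-34) = -32*(-1/34) = 16/17 ≈ 0.94118)
(24*E(X(0, -1)))*p = (24*(-4/((-1)**2 - 1*0)))*(16/17) = (24*(-4/(1 + 0)))*(16/17) = (24*(-4/1))*(16/17) = (24*(-4*1))*(16/17) = (24*(-4))*(16/17) = -96*16/17 = -1536/17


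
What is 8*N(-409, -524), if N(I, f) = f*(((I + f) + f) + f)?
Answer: 8304352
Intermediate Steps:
N(I, f) = f*(I + 3*f) (N(I, f) = f*((I + 2*f) + f) = f*(I + 3*f))
8*N(-409, -524) = 8*(-524*(-409 + 3*(-524))) = 8*(-524*(-409 - 1572)) = 8*(-524*(-1981)) = 8*1038044 = 8304352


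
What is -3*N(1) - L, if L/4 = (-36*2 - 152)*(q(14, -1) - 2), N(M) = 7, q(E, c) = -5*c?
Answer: 2667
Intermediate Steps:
L = -2688 (L = 4*((-36*2 - 152)*(-5*(-1) - 2)) = 4*((-72 - 152)*(5 - 2)) = 4*(-224*3) = 4*(-672) = -2688)
-3*N(1) - L = -3*7 - 1*(-2688) = -21 + 2688 = 2667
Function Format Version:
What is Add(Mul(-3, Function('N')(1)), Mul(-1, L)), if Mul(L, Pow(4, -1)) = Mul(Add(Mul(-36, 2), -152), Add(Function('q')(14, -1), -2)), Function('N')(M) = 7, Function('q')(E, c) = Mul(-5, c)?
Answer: 2667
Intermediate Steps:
L = -2688 (L = Mul(4, Mul(Add(Mul(-36, 2), -152), Add(Mul(-5, -1), -2))) = Mul(4, Mul(Add(-72, -152), Add(5, -2))) = Mul(4, Mul(-224, 3)) = Mul(4, -672) = -2688)
Add(Mul(-3, Function('N')(1)), Mul(-1, L)) = Add(Mul(-3, 7), Mul(-1, -2688)) = Add(-21, 2688) = 2667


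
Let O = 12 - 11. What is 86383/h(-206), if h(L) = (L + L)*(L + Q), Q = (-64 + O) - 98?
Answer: 86383/151204 ≈ 0.57130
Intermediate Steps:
O = 1
Q = -161 (Q = (-64 + 1) - 98 = -63 - 98 = -161)
h(L) = 2*L*(-161 + L) (h(L) = (L + L)*(L - 161) = (2*L)*(-161 + L) = 2*L*(-161 + L))
86383/h(-206) = 86383/((2*(-206)*(-161 - 206))) = 86383/((2*(-206)*(-367))) = 86383/151204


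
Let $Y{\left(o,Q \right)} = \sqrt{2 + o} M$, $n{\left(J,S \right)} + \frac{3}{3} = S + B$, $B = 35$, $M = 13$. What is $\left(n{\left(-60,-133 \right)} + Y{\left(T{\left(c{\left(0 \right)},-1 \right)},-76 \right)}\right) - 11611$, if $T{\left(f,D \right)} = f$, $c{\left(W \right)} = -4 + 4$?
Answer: $-11710 + 13 \sqrt{2} \approx -11692.0$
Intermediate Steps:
$c{\left(W \right)} = 0$
$n{\left(J,S \right)} = 34 + S$ ($n{\left(J,S \right)} = -1 + \left(S + 35\right) = -1 + \left(35 + S\right) = 34 + S$)
$Y{\left(o,Q \right)} = 13 \sqrt{2 + o}$ ($Y{\left(o,Q \right)} = \sqrt{2 + o} 13 = 13 \sqrt{2 + o}$)
$\left(n{\left(-60,-133 \right)} + Y{\left(T{\left(c{\left(0 \right)},-1 \right)},-76 \right)}\right) - 11611 = \left(\left(34 - 133\right) + 13 \sqrt{2 + 0}\right) - 11611 = \left(-99 + 13 \sqrt{2}\right) - 11611 = -11710 + 13 \sqrt{2}$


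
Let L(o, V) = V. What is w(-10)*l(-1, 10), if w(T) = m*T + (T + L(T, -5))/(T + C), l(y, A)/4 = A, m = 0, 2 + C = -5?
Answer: 600/17 ≈ 35.294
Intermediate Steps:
C = -7 (C = -2 - 5 = -7)
l(y, A) = 4*A
w(T) = (-5 + T)/(-7 + T) (w(T) = 0*T + (T - 5)/(T - 7) = 0 + (-5 + T)/(-7 + T) = (-5 + T)/(-7 + T))
w(-10)*l(-1, 10) = ((-5 - 10)/(-7 - 10))*(4*10) = (-15/(-17))*40 = -1/17*(-15)*40 = (15/17)*40 = 600/17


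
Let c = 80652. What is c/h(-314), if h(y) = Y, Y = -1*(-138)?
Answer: 13442/23 ≈ 584.43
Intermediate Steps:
Y = 138
h(y) = 138
c/h(-314) = 80652/138 = 80652*(1/138) = 13442/23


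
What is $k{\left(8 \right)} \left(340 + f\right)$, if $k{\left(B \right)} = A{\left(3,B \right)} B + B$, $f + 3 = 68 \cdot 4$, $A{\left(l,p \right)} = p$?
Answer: $43848$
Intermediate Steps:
$f = 269$ ($f = -3 + 68 \cdot 4 = -3 + 272 = 269$)
$k{\left(B \right)} = B + B^{2}$ ($k{\left(B \right)} = B B + B = B^{2} + B = B + B^{2}$)
$k{\left(8 \right)} \left(340 + f\right) = 8 \left(1 + 8\right) \left(340 + 269\right) = 8 \cdot 9 \cdot 609 = 72 \cdot 609 = 43848$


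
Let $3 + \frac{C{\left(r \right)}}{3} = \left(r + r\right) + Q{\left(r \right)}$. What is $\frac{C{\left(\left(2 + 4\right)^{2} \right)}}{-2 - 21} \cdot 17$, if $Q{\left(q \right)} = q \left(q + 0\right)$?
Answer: $- \frac{69615}{23} \approx -3026.7$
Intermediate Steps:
$Q{\left(q \right)} = q^{2}$ ($Q{\left(q \right)} = q q = q^{2}$)
$C{\left(r \right)} = -9 + 3 r^{2} + 6 r$ ($C{\left(r \right)} = -9 + 3 \left(\left(r + r\right) + r^{2}\right) = -9 + 3 \left(2 r + r^{2}\right) = -9 + 3 \left(r^{2} + 2 r\right) = -9 + \left(3 r^{2} + 6 r\right) = -9 + 3 r^{2} + 6 r$)
$\frac{C{\left(\left(2 + 4\right)^{2} \right)}}{-2 - 21} \cdot 17 = \frac{-9 + 3 \left(\left(2 + 4\right)^{2}\right)^{2} + 6 \left(2 + 4\right)^{2}}{-2 - 21} \cdot 17 = \frac{-9 + 3 \left(6^{2}\right)^{2} + 6 \cdot 6^{2}}{-23} \cdot 17 = - \frac{-9 + 3 \cdot 36^{2} + 6 \cdot 36}{23} \cdot 17 = - \frac{-9 + 3 \cdot 1296 + 216}{23} \cdot 17 = - \frac{-9 + 3888 + 216}{23} \cdot 17 = \left(- \frac{1}{23}\right) 4095 \cdot 17 = \left(- \frac{4095}{23}\right) 17 = - \frac{69615}{23}$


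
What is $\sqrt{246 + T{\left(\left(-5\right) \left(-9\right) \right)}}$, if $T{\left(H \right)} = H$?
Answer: $\sqrt{291} \approx 17.059$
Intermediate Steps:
$\sqrt{246 + T{\left(\left(-5\right) \left(-9\right) \right)}} = \sqrt{246 - -45} = \sqrt{246 + 45} = \sqrt{291}$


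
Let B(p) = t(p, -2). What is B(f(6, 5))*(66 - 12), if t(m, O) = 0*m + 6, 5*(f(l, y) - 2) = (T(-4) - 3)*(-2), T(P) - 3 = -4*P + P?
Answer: 324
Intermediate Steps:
T(P) = 3 - 3*P (T(P) = 3 + (-4*P + P) = 3 - 3*P)
f(l, y) = -14/5 (f(l, y) = 2 + (((3 - 3*(-4)) - 3)*(-2))/5 = 2 + (((3 + 12) - 3)*(-2))/5 = 2 + ((15 - 3)*(-2))/5 = 2 + (12*(-2))/5 = 2 + (1/5)*(-24) = 2 - 24/5 = -14/5)
t(m, O) = 6 (t(m, O) = 0 + 6 = 6)
B(p) = 6
B(f(6, 5))*(66 - 12) = 6*(66 - 12) = 6*54 = 324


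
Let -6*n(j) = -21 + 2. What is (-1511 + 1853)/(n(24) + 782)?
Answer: 2052/4711 ≈ 0.43558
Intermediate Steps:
n(j) = 19/6 (n(j) = -(-21 + 2)/6 = -1/6*(-19) = 19/6)
(-1511 + 1853)/(n(24) + 782) = (-1511 + 1853)/(19/6 + 782) = 342/(4711/6) = 342*(6/4711) = 2052/4711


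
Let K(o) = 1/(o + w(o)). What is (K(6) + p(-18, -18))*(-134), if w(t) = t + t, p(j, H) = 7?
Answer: -8509/9 ≈ -945.44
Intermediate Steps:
w(t) = 2*t
K(o) = 1/(3*o) (K(o) = 1/(o + 2*o) = 1/(3*o))
(K(6) + p(-18, -18))*(-134) = ((⅓)/6 + 7)*(-134) = ((⅓)*(⅙) + 7)*(-134) = (1/18 + 7)*(-134) = (127/18)*(-134) = -8509/9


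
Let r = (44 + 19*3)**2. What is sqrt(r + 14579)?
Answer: 2*sqrt(6195) ≈ 157.42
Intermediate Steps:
r = 10201 (r = (44 + 57)**2 = 101**2 = 10201)
sqrt(r + 14579) = sqrt(10201 + 14579) = sqrt(24780) = 2*sqrt(6195)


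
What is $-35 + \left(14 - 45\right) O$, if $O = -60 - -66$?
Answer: $-221$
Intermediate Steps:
$O = 6$ ($O = -60 + 66 = 6$)
$-35 + \left(14 - 45\right) O = -35 + \left(14 - 45\right) 6 = -35 - 186 = -221$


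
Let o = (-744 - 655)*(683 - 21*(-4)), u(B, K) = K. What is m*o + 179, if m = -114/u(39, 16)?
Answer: 61164313/8 ≈ 7.6455e+6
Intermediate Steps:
o = -1073033 (o = -1399*(683 + 84) = -1399*767 = -1073033)
m = -57/8 (m = -114/16 = -114*1/16 = -57/8 ≈ -7.1250)
m*o + 179 = -57/8*(-1073033) + 179 = 61162881/8 + 179 = 61164313/8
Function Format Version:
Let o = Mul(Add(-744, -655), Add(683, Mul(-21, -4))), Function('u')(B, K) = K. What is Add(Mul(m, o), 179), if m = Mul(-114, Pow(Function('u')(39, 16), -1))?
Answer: Rational(61164313, 8) ≈ 7.6455e+6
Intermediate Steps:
o = -1073033 (o = Mul(-1399, Add(683, 84)) = Mul(-1399, 767) = -1073033)
m = Rational(-57, 8) (m = Mul(-114, Pow(16, -1)) = Mul(-114, Rational(1, 16)) = Rational(-57, 8) ≈ -7.1250)
Add(Mul(m, o), 179) = Add(Mul(Rational(-57, 8), -1073033), 179) = Add(Rational(61162881, 8), 179) = Rational(61164313, 8)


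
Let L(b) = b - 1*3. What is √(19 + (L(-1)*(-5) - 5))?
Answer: √34 ≈ 5.8309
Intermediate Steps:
L(b) = -3 + b (L(b) = b - 3 = -3 + b)
√(19 + (L(-1)*(-5) - 5)) = √(19 + ((-3 - 1)*(-5) - 5)) = √(19 + (-4*(-5) - 5)) = √(19 + (20 - 5)) = √(19 + 15) = √34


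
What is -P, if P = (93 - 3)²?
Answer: -8100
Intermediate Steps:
P = 8100 (P = 90² = 8100)
-P = -1*8100 = -8100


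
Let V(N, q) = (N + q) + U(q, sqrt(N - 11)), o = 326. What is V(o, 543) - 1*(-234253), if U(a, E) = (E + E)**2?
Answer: 236382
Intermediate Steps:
U(a, E) = 4*E**2 (U(a, E) = (2*E)**2 = 4*E**2)
V(N, q) = -44 + q + 5*N (V(N, q) = (N + q) + 4*(sqrt(N - 11))**2 = (N + q) + 4*(sqrt(-11 + N))**2 = (N + q) + 4*(-11 + N) = (N + q) + (-44 + 4*N) = -44 + q + 5*N)
V(o, 543) - 1*(-234253) = (-44 + 543 + 5*326) - 1*(-234253) = (-44 + 543 + 1630) + 234253 = 2129 + 234253 = 236382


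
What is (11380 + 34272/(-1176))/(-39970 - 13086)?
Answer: -2483/11606 ≈ -0.21394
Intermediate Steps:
(11380 + 34272/(-1176))/(-39970 - 13086) = (11380 + 34272*(-1/1176))/(-53056) = (11380 - 204/7)*(-1/53056) = (79456/7)*(-1/53056) = -2483/11606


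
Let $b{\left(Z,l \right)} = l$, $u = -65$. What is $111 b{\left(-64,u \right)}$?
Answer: $-7215$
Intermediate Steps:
$111 b{\left(-64,u \right)} = 111 \left(-65\right) = -7215$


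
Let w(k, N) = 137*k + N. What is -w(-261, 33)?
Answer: 35724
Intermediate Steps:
w(k, N) = N + 137*k
-w(-261, 33) = -(33 + 137*(-261)) = -(33 - 35757) = -1*(-35724) = 35724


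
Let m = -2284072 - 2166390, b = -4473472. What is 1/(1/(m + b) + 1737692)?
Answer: 8923934/15507048720327 ≈ 5.7548e-7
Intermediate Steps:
m = -4450462
1/(1/(m + b) + 1737692) = 1/(1/(-4450462 - 4473472) + 1737692) = 1/(1/(-8923934) + 1737692) = 1/(-1/8923934 + 1737692) = 1/(15507048720327/8923934) = 8923934/15507048720327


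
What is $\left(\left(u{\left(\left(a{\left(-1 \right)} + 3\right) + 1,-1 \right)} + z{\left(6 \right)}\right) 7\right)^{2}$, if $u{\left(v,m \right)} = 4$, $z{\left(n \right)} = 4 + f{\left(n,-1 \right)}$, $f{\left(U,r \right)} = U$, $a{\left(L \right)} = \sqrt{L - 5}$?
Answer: $9604$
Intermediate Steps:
$a{\left(L \right)} = \sqrt{-5 + L}$
$z{\left(n \right)} = 4 + n$
$\left(\left(u{\left(\left(a{\left(-1 \right)} + 3\right) + 1,-1 \right)} + z{\left(6 \right)}\right) 7\right)^{2} = \left(\left(4 + \left(4 + 6\right)\right) 7\right)^{2} = \left(\left(4 + 10\right) 7\right)^{2} = \left(14 \cdot 7\right)^{2} = 98^{2} = 9604$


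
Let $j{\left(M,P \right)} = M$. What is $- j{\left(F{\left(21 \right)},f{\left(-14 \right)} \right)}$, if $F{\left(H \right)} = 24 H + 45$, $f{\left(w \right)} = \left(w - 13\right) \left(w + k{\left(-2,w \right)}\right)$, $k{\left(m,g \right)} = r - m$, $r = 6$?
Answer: $-549$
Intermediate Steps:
$k{\left(m,g \right)} = 6 - m$
$f{\left(w \right)} = \left(-13 + w\right) \left(8 + w\right)$ ($f{\left(w \right)} = \left(w - 13\right) \left(w + \left(6 - -2\right)\right) = \left(-13 + w\right) \left(w + \left(6 + 2\right)\right) = \left(-13 + w\right) \left(w + 8\right) = \left(-13 + w\right) \left(8 + w\right)$)
$F{\left(H \right)} = 45 + 24 H$
$- j{\left(F{\left(21 \right)},f{\left(-14 \right)} \right)} = - (45 + 24 \cdot 21) = - (45 + 504) = \left(-1\right) 549 = -549$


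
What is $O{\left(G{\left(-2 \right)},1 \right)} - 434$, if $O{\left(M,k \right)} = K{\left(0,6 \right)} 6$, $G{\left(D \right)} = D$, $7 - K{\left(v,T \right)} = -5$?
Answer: $-362$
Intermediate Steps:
$K{\left(v,T \right)} = 12$ ($K{\left(v,T \right)} = 7 - -5 = 7 + 5 = 12$)
$O{\left(M,k \right)} = 72$ ($O{\left(M,k \right)} = 12 \cdot 6 = 72$)
$O{\left(G{\left(-2 \right)},1 \right)} - 434 = 72 - 434 = -362$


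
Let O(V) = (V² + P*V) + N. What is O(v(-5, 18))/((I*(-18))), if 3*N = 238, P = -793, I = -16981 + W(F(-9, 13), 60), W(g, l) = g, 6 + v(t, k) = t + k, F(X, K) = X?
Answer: -4067/229365 ≈ -0.017732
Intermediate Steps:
v(t, k) = -6 + k + t (v(t, k) = -6 + (t + k) = -6 + (k + t) = -6 + k + t)
I = -16990 (I = -16981 - 9 = -16990)
N = 238/3 (N = (⅓)*238 = 238/3 ≈ 79.333)
O(V) = 238/3 + V² - 793*V (O(V) = (V² - 793*V) + 238/3 = 238/3 + V² - 793*V)
O(v(-5, 18))/((I*(-18))) = (238/3 + (-6 + 18 - 5)² - 793*(-6 + 18 - 5))/((-16990*(-18))) = (238/3 + 7² - 793*7)/305820 = (238/3 + 49 - 5551)*(1/305820) = -16268/3*1/305820 = -4067/229365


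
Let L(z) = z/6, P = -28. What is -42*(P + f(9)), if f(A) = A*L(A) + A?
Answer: 231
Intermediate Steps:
L(z) = z/6 (L(z) = z*(⅙) = z/6)
f(A) = A + A²/6 (f(A) = A*(A/6) + A = A²/6 + A = A + A²/6)
-42*(P + f(9)) = -42*(-28 + (⅙)*9*(6 + 9)) = -42*(-28 + (⅙)*9*15) = -42*(-28 + 45/2) = -42*(-11/2) = 231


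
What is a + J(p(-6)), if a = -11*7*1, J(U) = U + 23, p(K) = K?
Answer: -60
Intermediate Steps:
J(U) = 23 + U
a = -77 (a = -77*1 = -77)
a + J(p(-6)) = -77 + (23 - 6) = -77 + 17 = -60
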